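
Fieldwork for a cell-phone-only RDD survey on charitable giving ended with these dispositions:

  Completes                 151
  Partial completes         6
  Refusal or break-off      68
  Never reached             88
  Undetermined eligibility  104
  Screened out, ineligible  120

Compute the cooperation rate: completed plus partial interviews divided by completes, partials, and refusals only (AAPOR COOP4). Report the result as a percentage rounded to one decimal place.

Numerator → 151 + 6 = 157
Denominator → 151 + 6 + 68 = 225
COOP4 = 157 / 225 = 0.6978

69.8%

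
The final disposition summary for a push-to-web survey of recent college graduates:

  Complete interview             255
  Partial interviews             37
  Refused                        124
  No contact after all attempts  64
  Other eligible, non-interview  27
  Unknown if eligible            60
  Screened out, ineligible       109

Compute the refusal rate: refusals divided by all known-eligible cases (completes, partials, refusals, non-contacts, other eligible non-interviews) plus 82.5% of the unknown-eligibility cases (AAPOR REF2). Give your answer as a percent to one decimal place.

22.3%

Top: 124
Eligible (known): 255 + 37 + 124 + 64 + 27 = 507
Estimated eligible among unknowns: 0.8250 × 60 = 49.50
Denom: 507 + 49.50 = 556.50
REF2 = 124 / 556.50 = 0.2228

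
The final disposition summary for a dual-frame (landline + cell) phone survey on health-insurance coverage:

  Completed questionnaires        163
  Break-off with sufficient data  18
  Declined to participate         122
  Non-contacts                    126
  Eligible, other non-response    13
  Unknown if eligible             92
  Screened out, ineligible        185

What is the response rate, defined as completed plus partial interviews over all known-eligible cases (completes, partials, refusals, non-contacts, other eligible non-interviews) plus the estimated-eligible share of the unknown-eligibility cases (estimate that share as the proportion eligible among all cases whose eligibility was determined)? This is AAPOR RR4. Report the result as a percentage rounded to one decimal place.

35.7%

Top = 163 + 18 = 181
Known eligible = 163 + 18 + 122 + 126 + 13 = 442
e = 442 / (442 + 185) = 442 / 627 = 0.7049
Estimated eligible among unknowns = 0.7049 × 92 = 64.85
Base = 442 + 64.85 = 506.85
RR4 = 181 / 506.85 = 0.3571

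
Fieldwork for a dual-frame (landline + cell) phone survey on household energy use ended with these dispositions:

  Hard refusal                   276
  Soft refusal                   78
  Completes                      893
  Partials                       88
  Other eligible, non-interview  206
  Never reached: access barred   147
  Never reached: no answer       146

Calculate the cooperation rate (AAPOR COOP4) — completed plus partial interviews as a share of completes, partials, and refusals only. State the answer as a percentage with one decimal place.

73.5%

Refused = 276 + 78 = 354
Non-contacts = 146 + 147 = 293
Num = 893 + 88 = 981
Base = 893 + 88 + 354 = 1335
COOP4 = 981 / 1335 = 0.7348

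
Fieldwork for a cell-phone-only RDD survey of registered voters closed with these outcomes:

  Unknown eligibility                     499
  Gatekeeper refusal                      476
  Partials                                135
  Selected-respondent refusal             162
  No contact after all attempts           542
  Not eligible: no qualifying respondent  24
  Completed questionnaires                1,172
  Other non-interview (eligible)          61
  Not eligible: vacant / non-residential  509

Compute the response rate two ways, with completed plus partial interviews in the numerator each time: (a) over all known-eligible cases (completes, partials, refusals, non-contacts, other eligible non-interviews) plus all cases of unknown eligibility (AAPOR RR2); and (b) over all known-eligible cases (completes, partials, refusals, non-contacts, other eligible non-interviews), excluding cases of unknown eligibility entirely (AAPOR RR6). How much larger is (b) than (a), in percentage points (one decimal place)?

Declined to participate = 476 + 162 = 638
Not eligible = 24 + 509 = 533
Num: 1172 + 135 = 1307
Base: 1172 + 135 + 638 + 542 + 61 + 499 = 3047
RR2 = 1307 / 3047 = 0.4289
Base: 1172 + 135 + 638 + 542 + 61 = 2548
RR6 = 1307 / 2548 = 0.5130
Difference = 51.30 − 42.89 = 8.41 percentage points

8.4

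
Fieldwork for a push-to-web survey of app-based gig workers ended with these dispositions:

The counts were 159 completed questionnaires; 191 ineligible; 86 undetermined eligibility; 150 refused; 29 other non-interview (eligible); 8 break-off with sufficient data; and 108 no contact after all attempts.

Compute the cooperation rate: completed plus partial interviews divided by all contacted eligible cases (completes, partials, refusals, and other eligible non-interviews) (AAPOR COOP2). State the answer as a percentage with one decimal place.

Top: 159 + 8 = 167
Denominator: 159 + 8 + 150 + 29 = 346
COOP2 = 167 / 346 = 0.4827

48.3%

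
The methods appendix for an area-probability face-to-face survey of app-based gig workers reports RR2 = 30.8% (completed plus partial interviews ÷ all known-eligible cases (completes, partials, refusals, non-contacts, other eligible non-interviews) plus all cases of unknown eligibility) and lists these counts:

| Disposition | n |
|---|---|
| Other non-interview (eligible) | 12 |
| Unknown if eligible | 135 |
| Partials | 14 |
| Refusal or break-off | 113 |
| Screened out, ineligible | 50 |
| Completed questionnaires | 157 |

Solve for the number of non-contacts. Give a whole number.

Numerator: 157 + 14 = 171
RR2 = 171 / D = 0.308
D = 171 / 0.308 = 555.2
Rest of base = 431
non-contacts = 555.2 − 431 ≈ 124

124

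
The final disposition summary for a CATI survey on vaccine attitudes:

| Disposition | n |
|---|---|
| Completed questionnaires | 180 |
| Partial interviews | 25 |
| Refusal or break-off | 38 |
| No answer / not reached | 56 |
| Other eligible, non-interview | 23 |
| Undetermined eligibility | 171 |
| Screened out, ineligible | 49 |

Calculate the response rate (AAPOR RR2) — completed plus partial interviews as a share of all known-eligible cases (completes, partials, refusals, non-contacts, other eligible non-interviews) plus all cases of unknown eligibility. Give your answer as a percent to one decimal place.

41.6%

Top → 180 + 25 = 205
Base → 180 + 25 + 38 + 56 + 23 + 171 = 493
RR2 = 205 / 493 = 0.4158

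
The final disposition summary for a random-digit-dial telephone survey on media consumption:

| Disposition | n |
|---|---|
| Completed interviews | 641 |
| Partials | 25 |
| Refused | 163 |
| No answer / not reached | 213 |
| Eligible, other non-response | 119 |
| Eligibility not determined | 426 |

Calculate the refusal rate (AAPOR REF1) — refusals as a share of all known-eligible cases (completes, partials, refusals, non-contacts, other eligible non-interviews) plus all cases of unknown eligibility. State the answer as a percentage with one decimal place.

Numerator = 163
Denominator = 641 + 25 + 163 + 213 + 119 + 426 = 1587
REF1 = 163 / 1587 = 0.1027

10.3%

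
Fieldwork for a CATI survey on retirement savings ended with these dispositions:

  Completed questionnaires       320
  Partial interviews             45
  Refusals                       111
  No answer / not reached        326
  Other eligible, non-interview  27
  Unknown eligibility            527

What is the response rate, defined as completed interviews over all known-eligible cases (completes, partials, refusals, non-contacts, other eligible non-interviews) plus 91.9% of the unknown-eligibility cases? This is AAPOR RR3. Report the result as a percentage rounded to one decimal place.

Top: 320
Determined eligible: 320 + 45 + 111 + 326 + 27 = 829
Eligible share of unknowns: 0.9190 × 527 = 484.31
Denom: 829 + 484.31 = 1313.31
RR3 = 320 / 1313.31 = 0.2437

24.4%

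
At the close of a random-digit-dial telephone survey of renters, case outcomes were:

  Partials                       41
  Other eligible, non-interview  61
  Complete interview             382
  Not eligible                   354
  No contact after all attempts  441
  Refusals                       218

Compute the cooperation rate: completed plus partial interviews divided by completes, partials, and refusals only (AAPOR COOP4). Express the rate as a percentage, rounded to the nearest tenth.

66.0%

Num: 382 + 41 = 423
Denominator: 382 + 41 + 218 = 641
COOP4 = 423 / 641 = 0.6599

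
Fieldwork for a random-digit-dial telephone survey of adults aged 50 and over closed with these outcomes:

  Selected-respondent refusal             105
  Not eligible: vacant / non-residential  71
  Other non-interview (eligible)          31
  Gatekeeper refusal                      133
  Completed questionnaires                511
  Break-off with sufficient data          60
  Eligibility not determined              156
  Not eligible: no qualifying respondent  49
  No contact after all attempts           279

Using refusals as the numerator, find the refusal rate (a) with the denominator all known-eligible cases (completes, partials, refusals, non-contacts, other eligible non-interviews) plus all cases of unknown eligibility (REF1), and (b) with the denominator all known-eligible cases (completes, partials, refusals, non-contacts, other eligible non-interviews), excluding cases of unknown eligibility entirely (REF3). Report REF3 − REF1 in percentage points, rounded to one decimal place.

2.6

Declined to participate = 133 + 105 = 238
Out of scope = 49 + 71 = 120
Num = 238
Denominator = 511 + 60 + 238 + 279 + 31 + 156 = 1275
REF1 = 238 / 1275 = 0.1867
Denominator = 511 + 60 + 238 + 279 + 31 = 1119
REF3 = 238 / 1119 = 0.2127
Difference = 21.27 − 18.67 = 2.60 percentage points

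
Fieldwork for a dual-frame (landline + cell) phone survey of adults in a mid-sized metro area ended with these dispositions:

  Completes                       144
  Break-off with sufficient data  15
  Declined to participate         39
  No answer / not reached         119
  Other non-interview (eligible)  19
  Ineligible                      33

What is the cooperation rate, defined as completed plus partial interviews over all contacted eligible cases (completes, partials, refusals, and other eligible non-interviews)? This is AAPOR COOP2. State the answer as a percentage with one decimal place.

Num = 144 + 15 = 159
Base = 144 + 15 + 39 + 19 = 217
COOP2 = 159 / 217 = 0.7327

73.3%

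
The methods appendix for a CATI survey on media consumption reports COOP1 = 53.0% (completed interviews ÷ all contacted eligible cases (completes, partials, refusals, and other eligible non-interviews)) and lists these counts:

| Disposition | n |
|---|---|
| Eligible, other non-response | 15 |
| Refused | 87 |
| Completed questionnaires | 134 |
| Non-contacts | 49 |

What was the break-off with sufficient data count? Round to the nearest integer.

17

COOP1 = 134 / D = 0.530
D = 134 / 0.530 = 252.8
Rest of base = 236
break-off with sufficient data = 252.8 − 236 ≈ 17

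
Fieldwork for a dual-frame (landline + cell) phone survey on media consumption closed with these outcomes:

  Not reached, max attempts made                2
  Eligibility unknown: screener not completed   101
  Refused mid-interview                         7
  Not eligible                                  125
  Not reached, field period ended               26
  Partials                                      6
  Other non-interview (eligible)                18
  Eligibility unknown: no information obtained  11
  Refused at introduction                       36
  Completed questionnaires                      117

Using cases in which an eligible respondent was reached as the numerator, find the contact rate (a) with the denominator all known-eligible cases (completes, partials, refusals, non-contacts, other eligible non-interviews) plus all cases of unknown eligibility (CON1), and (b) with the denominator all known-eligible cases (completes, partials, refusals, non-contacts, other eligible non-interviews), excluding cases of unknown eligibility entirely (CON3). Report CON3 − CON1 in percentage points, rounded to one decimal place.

30.0

Refusal or break-off = 36 + 7 = 43
No answer / not reached = 26 + 2 = 28
Eligibility not determined = 101 + 11 = 112
Num → 117 + 6 + 43 + 18 = 184
Denom → 117 + 6 + 43 + 28 + 18 + 112 = 324
CON1 = 184 / 324 = 0.5679
Denom → 117 + 6 + 43 + 28 + 18 = 212
CON3 = 184 / 212 = 0.8679
Difference = 86.79 − 56.79 = 30.00 percentage points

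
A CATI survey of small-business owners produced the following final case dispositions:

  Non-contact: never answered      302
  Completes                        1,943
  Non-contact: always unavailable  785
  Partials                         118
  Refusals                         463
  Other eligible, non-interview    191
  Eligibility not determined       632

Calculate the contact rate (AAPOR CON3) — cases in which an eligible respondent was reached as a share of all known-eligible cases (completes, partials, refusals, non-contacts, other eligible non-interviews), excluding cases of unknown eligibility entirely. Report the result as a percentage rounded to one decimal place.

71.4%

Non-contacts = 302 + 785 = 1087
Numerator = 1943 + 118 + 463 + 191 = 2715
Denominator = 1943 + 118 + 463 + 1087 + 191 = 3802
CON3 = 2715 / 3802 = 0.7141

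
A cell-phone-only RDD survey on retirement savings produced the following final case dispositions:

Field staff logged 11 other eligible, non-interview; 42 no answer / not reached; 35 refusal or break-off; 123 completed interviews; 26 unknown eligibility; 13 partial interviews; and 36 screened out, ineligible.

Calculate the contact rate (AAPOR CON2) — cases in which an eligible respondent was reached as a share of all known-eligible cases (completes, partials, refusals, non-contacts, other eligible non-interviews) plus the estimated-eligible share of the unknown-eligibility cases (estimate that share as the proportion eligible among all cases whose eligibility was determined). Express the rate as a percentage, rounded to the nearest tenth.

73.9%

Top: 123 + 13 + 35 + 11 = 182
Known eligible: 123 + 13 + 35 + 42 + 11 = 224
e = 224 / (224 + 36) = 224 / 260 = 0.8615
e × U: 0.8615 × 26 = 22.40
Denom: 224 + 22.40 = 246.40
CON2 = 182 / 246.40 = 0.7386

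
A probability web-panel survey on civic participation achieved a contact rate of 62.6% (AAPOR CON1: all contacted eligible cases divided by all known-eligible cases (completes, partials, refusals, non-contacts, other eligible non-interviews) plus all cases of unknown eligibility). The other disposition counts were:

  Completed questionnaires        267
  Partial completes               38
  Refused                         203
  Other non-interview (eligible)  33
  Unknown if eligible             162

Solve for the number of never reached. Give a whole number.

161

Top = 267 + 38 + 203 + 33 = 541
CON1 = 541 / D = 0.626
D = 541 / 0.626 = 864.2
Other denominator terms total 703
never reached = 864.2 − 703 ≈ 161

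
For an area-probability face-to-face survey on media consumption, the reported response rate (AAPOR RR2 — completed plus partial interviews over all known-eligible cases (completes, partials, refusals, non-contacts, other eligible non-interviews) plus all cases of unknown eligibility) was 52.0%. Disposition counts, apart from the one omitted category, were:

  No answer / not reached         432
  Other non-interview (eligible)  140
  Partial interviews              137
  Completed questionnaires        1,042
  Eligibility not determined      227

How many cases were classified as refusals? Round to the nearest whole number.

Top = 1042 + 137 = 1179
RR2 = 1179 / D = 0.520
D = 1179 / 0.520 = 2267.3
Remaining denominator categories sum to 1978
refusals = 2267.3 − 1978 ≈ 289

289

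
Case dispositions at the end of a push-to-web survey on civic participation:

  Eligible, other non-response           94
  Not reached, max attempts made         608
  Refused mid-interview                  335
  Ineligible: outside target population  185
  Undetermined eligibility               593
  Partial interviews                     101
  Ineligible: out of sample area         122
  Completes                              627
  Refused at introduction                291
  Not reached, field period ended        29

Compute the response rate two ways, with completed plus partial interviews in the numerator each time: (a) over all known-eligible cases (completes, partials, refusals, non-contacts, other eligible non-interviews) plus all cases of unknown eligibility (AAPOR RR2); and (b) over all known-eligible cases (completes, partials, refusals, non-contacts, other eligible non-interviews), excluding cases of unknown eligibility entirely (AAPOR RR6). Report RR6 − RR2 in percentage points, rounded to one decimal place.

Refusal or break-off = 291 + 335 = 626
Never reached = 29 + 608 = 637
Ineligible = 185 + 122 = 307
Num → 627 + 101 = 728
Denom → 627 + 101 + 626 + 637 + 94 + 593 = 2678
RR2 = 728 / 2678 = 0.2718
Denom → 627 + 101 + 626 + 637 + 94 = 2085
RR6 = 728 / 2085 = 0.3492
Difference = 34.92 − 27.18 = 7.74 percentage points

7.7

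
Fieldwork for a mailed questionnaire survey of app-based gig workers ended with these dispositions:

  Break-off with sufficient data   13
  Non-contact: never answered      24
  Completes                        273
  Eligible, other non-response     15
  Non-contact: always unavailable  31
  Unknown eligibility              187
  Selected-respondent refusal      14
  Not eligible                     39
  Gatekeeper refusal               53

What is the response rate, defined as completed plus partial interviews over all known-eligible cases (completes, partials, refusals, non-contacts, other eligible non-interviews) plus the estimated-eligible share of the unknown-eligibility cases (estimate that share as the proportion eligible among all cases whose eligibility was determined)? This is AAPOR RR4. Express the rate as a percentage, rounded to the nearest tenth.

48.1%

Declined to participate = 53 + 14 = 67
No contact after all attempts = 24 + 31 = 55
Top → 273 + 13 = 286
Determined eligible → 273 + 13 + 67 + 55 + 15 = 423
e = 423 / (423 + 39) = 423 / 462 = 0.9156
e × U → 0.9156 × 187 = 171.22
Denominator → 423 + 171.22 = 594.22
RR4 = 286 / 594.22 = 0.4813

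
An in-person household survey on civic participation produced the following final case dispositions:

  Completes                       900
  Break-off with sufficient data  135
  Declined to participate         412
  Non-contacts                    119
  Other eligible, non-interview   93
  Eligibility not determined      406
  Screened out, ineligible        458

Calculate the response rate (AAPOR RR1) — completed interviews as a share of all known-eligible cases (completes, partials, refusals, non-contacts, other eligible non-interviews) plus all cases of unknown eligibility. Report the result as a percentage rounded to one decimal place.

Top = 900
Denominator = 900 + 135 + 412 + 119 + 93 + 406 = 2065
RR1 = 900 / 2065 = 0.4358

43.6%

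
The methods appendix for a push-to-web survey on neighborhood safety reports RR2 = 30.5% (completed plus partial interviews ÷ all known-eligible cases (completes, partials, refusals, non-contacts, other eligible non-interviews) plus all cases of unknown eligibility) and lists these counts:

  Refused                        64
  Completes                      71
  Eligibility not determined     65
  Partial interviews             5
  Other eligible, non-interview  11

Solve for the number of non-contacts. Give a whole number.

Top = 71 + 5 = 76
RR2 = 76 / D = 0.305
D = 76 / 0.305 = 249.2
Remaining denominator categories sum to 216
non-contacts = 249.2 − 216 ≈ 33

33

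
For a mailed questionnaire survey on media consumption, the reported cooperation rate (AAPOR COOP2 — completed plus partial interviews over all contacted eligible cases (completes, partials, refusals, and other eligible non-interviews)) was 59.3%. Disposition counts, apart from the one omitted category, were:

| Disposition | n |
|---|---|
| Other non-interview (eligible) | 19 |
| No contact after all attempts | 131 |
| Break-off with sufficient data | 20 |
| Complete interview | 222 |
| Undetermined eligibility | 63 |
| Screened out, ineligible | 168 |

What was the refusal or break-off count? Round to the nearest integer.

147

Numerator: 222 + 20 = 242
COOP2 = 242 / D = 0.593
D = 242 / 0.593 = 408.1
Remaining denominator categories sum to 261
refusal or break-off = 408.1 − 261 ≈ 147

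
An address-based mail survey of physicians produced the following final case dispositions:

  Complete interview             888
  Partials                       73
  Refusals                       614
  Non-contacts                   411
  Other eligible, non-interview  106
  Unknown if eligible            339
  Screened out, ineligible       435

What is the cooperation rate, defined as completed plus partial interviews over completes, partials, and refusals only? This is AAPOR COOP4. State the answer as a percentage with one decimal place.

Numerator = 888 + 73 = 961
Base = 888 + 73 + 614 = 1575
COOP4 = 961 / 1575 = 0.6102

61.0%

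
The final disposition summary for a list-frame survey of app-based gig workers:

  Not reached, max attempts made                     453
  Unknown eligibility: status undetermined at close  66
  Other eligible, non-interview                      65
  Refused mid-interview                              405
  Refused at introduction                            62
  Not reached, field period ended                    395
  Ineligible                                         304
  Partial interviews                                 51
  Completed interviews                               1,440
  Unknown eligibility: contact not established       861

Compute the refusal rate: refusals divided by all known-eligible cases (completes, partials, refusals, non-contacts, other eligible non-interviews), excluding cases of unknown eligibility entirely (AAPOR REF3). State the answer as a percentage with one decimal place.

Refusal or break-off = 62 + 405 = 467
Non-contacts = 395 + 453 = 848
Unknown if eligible = 861 + 66 = 927
Num → 467
Denom → 1440 + 51 + 467 + 848 + 65 = 2871
REF3 = 467 / 2871 = 0.1627

16.3%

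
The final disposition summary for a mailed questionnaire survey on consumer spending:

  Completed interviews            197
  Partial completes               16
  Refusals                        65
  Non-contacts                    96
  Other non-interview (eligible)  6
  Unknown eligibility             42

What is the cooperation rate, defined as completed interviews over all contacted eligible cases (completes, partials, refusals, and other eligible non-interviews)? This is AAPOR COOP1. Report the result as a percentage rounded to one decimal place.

Top: 197
Denominator: 197 + 16 + 65 + 6 = 284
COOP1 = 197 / 284 = 0.6937

69.4%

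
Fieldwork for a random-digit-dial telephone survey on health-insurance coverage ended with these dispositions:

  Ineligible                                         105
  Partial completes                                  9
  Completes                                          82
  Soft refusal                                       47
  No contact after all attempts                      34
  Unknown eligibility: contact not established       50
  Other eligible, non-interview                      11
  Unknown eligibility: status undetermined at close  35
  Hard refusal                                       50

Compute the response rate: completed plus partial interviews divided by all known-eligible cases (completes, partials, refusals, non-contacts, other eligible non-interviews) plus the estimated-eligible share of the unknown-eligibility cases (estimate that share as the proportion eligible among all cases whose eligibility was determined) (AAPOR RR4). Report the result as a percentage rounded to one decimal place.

31.2%

Refusals = 50 + 47 = 97
Unknown if eligible = 50 + 35 = 85
Num = 82 + 9 = 91
Eligible (known) = 82 + 9 + 97 + 34 + 11 = 233
e = 233 / (233 + 105) = 233 / 338 = 0.6893
Eligible share of unknowns = 0.6893 × 85 = 58.59
Denom = 233 + 58.59 = 291.59
RR4 = 91 / 291.59 = 0.3121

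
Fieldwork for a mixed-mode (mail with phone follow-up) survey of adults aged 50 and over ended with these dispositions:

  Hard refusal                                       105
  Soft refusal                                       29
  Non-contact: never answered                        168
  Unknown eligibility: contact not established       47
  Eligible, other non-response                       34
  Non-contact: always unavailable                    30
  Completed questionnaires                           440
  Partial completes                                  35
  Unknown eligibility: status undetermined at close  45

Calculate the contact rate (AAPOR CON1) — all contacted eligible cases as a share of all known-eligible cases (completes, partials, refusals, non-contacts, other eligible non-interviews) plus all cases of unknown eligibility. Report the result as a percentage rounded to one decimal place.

Declined to participate = 105 + 29 = 134
Non-contacts = 168 + 30 = 198
Undetermined eligibility = 47 + 45 = 92
Top: 440 + 35 + 134 + 34 = 643
Denom: 440 + 35 + 134 + 198 + 34 + 92 = 933
CON1 = 643 / 933 = 0.6892

68.9%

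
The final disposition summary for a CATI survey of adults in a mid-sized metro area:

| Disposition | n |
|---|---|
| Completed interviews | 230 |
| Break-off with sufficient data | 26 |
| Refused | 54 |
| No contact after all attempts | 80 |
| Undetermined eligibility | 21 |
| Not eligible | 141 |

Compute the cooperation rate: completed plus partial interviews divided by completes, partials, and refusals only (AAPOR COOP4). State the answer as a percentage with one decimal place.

Num: 230 + 26 = 256
Base: 230 + 26 + 54 = 310
COOP4 = 256 / 310 = 0.8258

82.6%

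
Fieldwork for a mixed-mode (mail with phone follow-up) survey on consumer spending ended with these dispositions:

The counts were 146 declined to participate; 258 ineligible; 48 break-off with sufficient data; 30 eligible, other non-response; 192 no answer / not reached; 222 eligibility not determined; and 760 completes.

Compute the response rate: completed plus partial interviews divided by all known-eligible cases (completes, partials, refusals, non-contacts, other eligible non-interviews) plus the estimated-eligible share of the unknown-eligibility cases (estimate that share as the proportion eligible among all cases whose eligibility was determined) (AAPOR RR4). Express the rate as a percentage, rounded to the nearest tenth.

Top = 760 + 48 = 808
Known eligible = 760 + 48 + 146 + 192 + 30 = 1176
e = 1176 / (1176 + 258) = 1176 / 1434 = 0.8201
e × U = 0.8201 × 222 = 182.06
Denominator = 1176 + 182.06 = 1358.06
RR4 = 808 / 1358.06 = 0.5950

59.5%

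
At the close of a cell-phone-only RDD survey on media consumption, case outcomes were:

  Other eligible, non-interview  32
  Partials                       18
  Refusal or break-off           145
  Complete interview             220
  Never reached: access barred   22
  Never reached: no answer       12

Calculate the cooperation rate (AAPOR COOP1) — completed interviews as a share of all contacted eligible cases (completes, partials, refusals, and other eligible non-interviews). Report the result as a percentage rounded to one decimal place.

53.0%

Non-contacts = 12 + 22 = 34
Top: 220
Denominator: 220 + 18 + 145 + 32 = 415
COOP1 = 220 / 415 = 0.5301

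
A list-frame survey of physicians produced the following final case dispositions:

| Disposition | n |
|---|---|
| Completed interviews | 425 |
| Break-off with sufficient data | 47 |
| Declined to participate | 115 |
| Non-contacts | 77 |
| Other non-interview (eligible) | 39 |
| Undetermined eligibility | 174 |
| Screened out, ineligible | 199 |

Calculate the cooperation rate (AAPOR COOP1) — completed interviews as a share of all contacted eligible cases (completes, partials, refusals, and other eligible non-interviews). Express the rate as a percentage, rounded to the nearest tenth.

Num = 425
Base = 425 + 47 + 115 + 39 = 626
COOP1 = 425 / 626 = 0.6789

67.9%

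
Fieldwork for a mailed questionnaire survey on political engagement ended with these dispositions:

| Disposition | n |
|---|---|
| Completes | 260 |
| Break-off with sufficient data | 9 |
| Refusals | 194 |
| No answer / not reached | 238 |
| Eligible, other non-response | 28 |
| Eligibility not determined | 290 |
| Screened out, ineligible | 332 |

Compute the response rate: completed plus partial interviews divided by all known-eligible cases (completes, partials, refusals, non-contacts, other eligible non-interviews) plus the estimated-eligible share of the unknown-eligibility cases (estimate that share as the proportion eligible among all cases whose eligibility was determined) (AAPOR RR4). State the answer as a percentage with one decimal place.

Num: 260 + 9 = 269
Eligible (known): 260 + 9 + 194 + 238 + 28 = 729
e = 729 / (729 + 332) = 729 / 1061 = 0.6871
Eligible share of unknowns: 0.6871 × 290 = 199.26
Denominator: 729 + 199.26 = 928.26
RR4 = 269 / 928.26 = 0.2898

29.0%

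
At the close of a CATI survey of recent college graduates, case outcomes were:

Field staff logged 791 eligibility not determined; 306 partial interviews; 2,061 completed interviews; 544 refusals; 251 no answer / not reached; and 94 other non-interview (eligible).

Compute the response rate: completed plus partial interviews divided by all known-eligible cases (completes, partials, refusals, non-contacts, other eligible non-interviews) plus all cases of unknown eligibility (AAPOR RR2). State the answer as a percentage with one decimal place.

Top → 2061 + 306 = 2367
Base → 2061 + 306 + 544 + 251 + 94 + 791 = 4047
RR2 = 2367 / 4047 = 0.5849

58.5%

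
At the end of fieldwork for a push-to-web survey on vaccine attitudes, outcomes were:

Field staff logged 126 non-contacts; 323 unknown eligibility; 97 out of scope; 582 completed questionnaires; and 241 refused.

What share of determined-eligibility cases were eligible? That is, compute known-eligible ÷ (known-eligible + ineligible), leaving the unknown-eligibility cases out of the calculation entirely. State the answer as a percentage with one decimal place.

90.7%

Known eligible = 582 + 241 + 126 = 949
e = 949 / (949 + 97) = 949 / 1046 = 0.9073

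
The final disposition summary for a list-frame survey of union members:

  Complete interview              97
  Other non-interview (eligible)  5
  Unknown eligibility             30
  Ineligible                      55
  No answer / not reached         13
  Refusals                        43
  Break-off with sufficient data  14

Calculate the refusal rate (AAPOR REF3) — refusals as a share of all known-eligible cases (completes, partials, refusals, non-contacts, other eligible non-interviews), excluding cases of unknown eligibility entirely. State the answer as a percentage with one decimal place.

Numerator = 43
Base = 97 + 14 + 43 + 13 + 5 = 172
REF3 = 43 / 172 = 0.2500

25.0%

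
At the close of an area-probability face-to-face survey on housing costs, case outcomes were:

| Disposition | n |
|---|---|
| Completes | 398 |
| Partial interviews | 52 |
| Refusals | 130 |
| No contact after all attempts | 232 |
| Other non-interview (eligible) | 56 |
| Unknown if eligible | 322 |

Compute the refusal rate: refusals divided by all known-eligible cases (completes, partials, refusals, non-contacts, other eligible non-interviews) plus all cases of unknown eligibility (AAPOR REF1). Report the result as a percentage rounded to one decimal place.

Top → 130
Denom → 398 + 52 + 130 + 232 + 56 + 322 = 1190
REF1 = 130 / 1190 = 0.1092

10.9%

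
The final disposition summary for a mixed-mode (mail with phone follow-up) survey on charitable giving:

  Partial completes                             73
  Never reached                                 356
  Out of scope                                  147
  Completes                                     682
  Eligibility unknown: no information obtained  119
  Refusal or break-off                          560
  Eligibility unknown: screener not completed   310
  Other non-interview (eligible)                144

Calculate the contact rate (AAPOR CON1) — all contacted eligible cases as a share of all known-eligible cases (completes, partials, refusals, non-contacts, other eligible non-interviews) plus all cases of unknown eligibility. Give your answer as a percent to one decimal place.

Eligibility not determined = 310 + 119 = 429
Top = 682 + 73 + 560 + 144 = 1459
Denom = 682 + 73 + 560 + 356 + 144 + 429 = 2244
CON1 = 1459 / 2244 = 0.6502

65.0%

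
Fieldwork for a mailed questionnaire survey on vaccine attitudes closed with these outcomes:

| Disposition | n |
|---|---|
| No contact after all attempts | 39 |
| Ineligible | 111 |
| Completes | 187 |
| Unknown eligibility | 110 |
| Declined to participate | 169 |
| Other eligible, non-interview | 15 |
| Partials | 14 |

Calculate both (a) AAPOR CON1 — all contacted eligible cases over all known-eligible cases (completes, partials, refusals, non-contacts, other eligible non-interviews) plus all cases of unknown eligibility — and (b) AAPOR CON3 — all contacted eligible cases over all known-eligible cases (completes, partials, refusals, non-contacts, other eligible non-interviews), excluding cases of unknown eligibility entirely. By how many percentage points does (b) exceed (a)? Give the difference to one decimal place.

18.7

Num → 187 + 14 + 169 + 15 = 385
Denom → 187 + 14 + 169 + 39 + 15 + 110 = 534
CON1 = 385 / 534 = 0.7210
Denom → 187 + 14 + 169 + 39 + 15 = 424
CON3 = 385 / 424 = 0.9080
Difference = 90.80 − 72.10 = 18.70 percentage points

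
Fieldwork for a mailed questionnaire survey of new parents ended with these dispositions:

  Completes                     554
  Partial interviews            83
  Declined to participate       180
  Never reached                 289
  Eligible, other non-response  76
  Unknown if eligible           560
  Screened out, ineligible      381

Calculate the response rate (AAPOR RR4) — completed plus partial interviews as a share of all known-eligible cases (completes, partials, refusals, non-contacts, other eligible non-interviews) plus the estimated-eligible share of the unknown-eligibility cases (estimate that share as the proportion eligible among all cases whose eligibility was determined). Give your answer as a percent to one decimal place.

39.7%

Num = 554 + 83 = 637
Eligible (known) = 554 + 83 + 180 + 289 + 76 = 1182
e = 1182 / (1182 + 381) = 1182 / 1563 = 0.7562
Estimated eligible among unknowns = 0.7562 × 560 = 423.47
Denominator = 1182 + 423.47 = 1605.47
RR4 = 637 / 1605.47 = 0.3968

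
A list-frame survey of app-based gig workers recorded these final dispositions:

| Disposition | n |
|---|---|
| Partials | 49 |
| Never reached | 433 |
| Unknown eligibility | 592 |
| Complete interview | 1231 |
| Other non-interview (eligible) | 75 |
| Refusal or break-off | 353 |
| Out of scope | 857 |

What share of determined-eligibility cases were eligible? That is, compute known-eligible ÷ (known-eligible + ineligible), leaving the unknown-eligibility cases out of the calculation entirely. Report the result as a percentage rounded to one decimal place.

Determined eligible → 1231 + 49 + 353 + 433 + 75 = 2141
e = 2141 / (2141 + 857) = 2141 / 2998 = 0.7141

71.4%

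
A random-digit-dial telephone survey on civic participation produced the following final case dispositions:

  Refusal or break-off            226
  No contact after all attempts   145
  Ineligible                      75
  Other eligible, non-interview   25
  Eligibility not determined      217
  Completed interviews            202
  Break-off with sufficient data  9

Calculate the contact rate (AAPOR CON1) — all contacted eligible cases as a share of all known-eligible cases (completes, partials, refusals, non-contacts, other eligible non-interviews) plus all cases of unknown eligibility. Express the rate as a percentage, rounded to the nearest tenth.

Numerator: 202 + 9 + 226 + 25 = 462
Base: 202 + 9 + 226 + 145 + 25 + 217 = 824
CON1 = 462 / 824 = 0.5607

56.1%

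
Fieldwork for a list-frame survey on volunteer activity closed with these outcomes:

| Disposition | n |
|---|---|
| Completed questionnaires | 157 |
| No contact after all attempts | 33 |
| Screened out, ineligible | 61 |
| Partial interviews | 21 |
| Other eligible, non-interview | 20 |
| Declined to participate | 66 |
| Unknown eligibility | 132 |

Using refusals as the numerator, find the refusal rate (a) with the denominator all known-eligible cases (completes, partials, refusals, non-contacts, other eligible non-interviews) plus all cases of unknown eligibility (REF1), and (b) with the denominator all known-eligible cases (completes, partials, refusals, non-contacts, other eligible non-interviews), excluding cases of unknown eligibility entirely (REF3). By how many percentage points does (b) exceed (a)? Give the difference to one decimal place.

Numerator: 66
Denom: 157 + 21 + 66 + 33 + 20 + 132 = 429
REF1 = 66 / 429 = 0.1538
Denom: 157 + 21 + 66 + 33 + 20 = 297
REF3 = 66 / 297 = 0.2222
Difference = 22.22 − 15.38 = 6.84 percentage points

6.8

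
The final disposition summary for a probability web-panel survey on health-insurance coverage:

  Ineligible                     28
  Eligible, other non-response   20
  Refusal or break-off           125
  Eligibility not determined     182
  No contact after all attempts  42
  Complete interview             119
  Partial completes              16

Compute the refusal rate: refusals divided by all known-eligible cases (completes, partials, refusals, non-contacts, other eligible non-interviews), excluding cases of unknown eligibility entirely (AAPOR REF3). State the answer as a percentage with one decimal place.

38.8%

Top: 125
Denominator: 119 + 16 + 125 + 42 + 20 = 322
REF3 = 125 / 322 = 0.3882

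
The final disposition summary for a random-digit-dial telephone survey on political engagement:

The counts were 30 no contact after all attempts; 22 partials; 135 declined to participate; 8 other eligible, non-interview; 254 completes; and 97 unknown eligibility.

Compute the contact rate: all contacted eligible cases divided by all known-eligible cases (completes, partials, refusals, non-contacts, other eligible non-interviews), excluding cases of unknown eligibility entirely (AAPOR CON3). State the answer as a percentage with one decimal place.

93.3%

Numerator = 254 + 22 + 135 + 8 = 419
Base = 254 + 22 + 135 + 30 + 8 = 449
CON3 = 419 / 449 = 0.9332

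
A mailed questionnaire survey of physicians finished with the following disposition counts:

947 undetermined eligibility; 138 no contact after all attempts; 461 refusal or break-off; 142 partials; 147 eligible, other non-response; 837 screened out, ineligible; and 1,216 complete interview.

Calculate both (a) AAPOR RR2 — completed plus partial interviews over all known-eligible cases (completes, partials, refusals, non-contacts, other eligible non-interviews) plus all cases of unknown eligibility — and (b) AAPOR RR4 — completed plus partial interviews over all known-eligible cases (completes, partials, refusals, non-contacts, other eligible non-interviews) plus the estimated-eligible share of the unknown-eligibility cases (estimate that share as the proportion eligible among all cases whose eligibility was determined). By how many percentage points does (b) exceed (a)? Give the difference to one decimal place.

Numerator: 1216 + 142 = 1358
Denom: 1216 + 142 + 461 + 138 + 147 + 947 = 3051
RR2 = 1358 / 3051 = 0.4451
Determined eligible: 1216 + 142 + 461 + 138 + 147 = 2104
e = 2104 / (2104 + 837) = 2104 / 2941 = 0.7154
Eligible share of unknowns: 0.7154 × 947 = 677.48
Denom: 2104 + 677.48 = 2781.48
RR4 = 1358 / 2781.48 = 0.4882
Difference = 48.82 − 44.51 = 4.31 percentage points

4.3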